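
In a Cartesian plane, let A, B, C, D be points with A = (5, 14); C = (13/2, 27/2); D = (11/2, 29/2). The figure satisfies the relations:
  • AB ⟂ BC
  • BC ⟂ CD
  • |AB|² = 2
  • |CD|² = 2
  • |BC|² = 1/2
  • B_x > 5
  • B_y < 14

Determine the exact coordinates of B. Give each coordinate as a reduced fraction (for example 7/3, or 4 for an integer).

B = (6, 13)

1. B_x = 6  [[BC ⟂ CD ⇒ 1x-1y+7=0] ∩ [|B−(5, 14)|²=2]]
2. B_y = 13  [[BC ⟂ CD ⇒ 1x-1y+7=0] ∩ [|B−(5, 14)|²=2]]
   so B = (6, 13)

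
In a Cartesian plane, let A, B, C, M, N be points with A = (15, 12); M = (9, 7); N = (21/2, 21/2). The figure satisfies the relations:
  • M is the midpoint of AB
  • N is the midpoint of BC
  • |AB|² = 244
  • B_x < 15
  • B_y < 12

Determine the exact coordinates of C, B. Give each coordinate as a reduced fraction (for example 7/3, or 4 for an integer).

1. B_x = 3  [B = 2·M−A = 2·(9, 7)−(15, 12)]
2. B_y = 2  [B = 2·M−A = 2·(9, 7)−(15, 12)]
   so B = (3, 2)
3. C_x = 18  [C = 2·N−B = 2·(21/2, 21/2)−(3, 2)]
4. C_y = 19  [C = 2·N−B = 2·(21/2, 21/2)−(3, 2)]
   so C = (18, 19)

C = (18, 19)
B = (3, 2)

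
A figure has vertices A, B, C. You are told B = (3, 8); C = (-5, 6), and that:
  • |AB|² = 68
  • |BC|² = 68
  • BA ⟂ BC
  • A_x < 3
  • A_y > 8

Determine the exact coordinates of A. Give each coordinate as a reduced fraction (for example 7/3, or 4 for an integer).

1. A_x = 1  [[BA ⟂ BC ⇒ -8x-2y+40=0] ∩ [|A−(3, 8)|²=68]]
2. A_y = 16  [[BA ⟂ BC ⇒ -8x-2y+40=0] ∩ [|A−(3, 8)|²=68]]
   so A = (1, 16)

A = (1, 16)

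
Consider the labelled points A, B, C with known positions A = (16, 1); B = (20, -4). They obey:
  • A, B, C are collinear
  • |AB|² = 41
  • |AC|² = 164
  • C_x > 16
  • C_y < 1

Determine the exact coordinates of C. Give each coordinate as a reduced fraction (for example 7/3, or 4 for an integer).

1. C_x = 24  [[A, B, C are collinear ⇒ 5x+4y-84=0] ∩ [|C−(16, 1)|²=164]]
2. C_y = -9  [[A, B, C are collinear ⇒ 5x+4y-84=0] ∩ [|C−(16, 1)|²=164]]
   so C = (24, -9)

C = (24, -9)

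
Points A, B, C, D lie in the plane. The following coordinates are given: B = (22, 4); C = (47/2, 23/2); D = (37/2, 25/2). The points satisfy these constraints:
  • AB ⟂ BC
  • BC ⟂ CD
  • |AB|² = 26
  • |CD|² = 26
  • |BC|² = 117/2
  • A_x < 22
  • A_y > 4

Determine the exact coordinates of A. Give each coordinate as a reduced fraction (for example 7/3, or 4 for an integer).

1. A_x = 17  [[AB ⟂ BC ⇒ -3/2x-15/2y+63=0] ∩ [|A−(22, 4)|²=26]]
2. A_y = 5  [[AB ⟂ BC ⇒ -3/2x-15/2y+63=0] ∩ [|A−(22, 4)|²=26]]
   so A = (17, 5)

A = (17, 5)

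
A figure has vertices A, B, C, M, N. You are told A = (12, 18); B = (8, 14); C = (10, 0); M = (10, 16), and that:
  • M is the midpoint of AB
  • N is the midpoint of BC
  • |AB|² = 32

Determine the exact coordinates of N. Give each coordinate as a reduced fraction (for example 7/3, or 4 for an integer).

N = (9, 7)

1. N_x = 9  [2·N = B+C = (8, 14)+(10, 0)]
2. N_y = 7  [2·N = B+C = (8, 14)+(10, 0)]
   so N = (9, 7)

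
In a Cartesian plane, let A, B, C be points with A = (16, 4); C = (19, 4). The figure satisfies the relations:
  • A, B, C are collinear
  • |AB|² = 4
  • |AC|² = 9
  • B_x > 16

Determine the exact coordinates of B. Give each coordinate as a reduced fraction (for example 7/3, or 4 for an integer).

1. B_x = 18  [[A, B, C are collinear ⇒ -3y+12=0] ∩ [|B−(16, 4)|²=4]]
2. B_y = 4  [[A, B, C are collinear ⇒ -3y+12=0] ∩ [|B−(16, 4)|²=4]]
   so B = (18, 4)

B = (18, 4)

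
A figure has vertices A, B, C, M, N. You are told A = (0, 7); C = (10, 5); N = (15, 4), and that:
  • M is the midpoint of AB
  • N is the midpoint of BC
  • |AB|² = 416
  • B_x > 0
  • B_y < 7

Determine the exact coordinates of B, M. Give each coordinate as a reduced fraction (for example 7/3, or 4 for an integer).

B = (20, 3)
M = (10, 5)

1. B_x = 20  [B = 2·N−C = 2·(15, 4)−(10, 5)]
2. B_y = 3  [B = 2·N−C = 2·(15, 4)−(10, 5)]
   so B = (20, 3)
3. M_x = 10  [2·M = A+B = (0, 7)+(20, 3)]
4. M_y = 5  [2·M = A+B = (0, 7)+(20, 3)]
   so M = (10, 5)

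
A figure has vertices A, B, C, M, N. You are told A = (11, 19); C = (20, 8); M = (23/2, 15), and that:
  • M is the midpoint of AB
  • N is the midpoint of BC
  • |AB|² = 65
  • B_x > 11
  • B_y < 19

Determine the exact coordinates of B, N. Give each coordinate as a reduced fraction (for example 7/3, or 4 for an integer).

1. B_x = 12  [B = 2·M−A = 2·(23/2, 15)−(11, 19)]
2. B_y = 11  [B = 2·M−A = 2·(23/2, 15)−(11, 19)]
   so B = (12, 11)
3. N_x = 16  [2·N = B+C = (12, 11)+(20, 8)]
4. N_y = 19/2  [2·N = B+C = (12, 11)+(20, 8)]
   so N = (16, 19/2)

B = (12, 11)
N = (16, 19/2)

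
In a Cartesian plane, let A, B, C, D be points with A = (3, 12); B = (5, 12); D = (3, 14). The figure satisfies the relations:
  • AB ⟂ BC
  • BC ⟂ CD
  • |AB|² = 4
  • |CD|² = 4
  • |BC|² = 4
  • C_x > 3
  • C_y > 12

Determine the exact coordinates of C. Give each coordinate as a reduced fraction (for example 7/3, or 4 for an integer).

1. C_x = 5  [[AB ⟂ BC ⇒ 2x-10=0] ∩ [|C−(3, 14)|²=4]]
2. C_y = 14  [[AB ⟂ BC ⇒ 2x-10=0] ∩ [|C−(3, 14)|²=4]]
   so C = (5, 14)

C = (5, 14)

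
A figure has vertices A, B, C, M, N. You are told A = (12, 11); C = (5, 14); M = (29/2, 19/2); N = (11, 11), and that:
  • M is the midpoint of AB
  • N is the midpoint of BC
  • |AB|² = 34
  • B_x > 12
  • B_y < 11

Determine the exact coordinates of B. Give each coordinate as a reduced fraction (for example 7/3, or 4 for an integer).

B = (17, 8)

1. B_x = 17  [B = 2·M−A = 2·(29/2, 19/2)−(12, 11)]
2. B_y = 8  [B = 2·M−A = 2·(29/2, 19/2)−(12, 11)]
   so B = (17, 8)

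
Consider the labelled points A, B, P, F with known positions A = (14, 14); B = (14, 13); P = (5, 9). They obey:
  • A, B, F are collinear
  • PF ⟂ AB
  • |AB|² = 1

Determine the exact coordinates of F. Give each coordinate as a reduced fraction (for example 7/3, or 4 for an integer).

1. F_x = 14  [[A, B, F are collinear ⇒ 1x-14=0] ∩ [PF ⟂ AB ⇒ -1y+9=0]]
2. F_y = 9  [[A, B, F are collinear ⇒ 1x-14=0] ∩ [PF ⟂ AB ⇒ -1y+9=0]]
   so F = (14, 9)

F = (14, 9)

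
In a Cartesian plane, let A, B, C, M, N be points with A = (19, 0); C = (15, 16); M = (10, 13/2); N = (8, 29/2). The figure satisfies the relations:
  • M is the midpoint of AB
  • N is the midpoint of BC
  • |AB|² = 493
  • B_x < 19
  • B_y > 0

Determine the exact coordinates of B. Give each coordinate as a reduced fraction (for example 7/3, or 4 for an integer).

B = (1, 13)

1. B_x = 1  [B = 2·M−A = 2·(10, 13/2)−(19, 0)]
2. B_y = 13  [B = 2·M−A = 2·(10, 13/2)−(19, 0)]
   so B = (1, 13)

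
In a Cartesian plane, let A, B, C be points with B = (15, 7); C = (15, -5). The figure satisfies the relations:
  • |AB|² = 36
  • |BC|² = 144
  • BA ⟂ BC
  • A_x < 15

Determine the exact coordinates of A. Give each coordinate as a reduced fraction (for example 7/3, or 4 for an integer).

A = (9, 7)

1. A_x = 9  [[BA ⟂ BC ⇒ -12y+84=0] ∩ [|A−(15, 7)|²=36]]
2. A_y = 7  [[BA ⟂ BC ⇒ -12y+84=0] ∩ [|A−(15, 7)|²=36]]
   so A = (9, 7)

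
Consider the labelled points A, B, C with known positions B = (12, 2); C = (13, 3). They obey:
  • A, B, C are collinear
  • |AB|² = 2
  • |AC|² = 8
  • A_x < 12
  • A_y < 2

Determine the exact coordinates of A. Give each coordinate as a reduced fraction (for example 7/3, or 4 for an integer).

A = (11, 1)

1. A_x = 11  [[A, B, C are collinear ⇒ -1x+1y+10=0] ∩ [|A−(12, 2)|²=2]]
2. A_y = 1  [[A, B, C are collinear ⇒ -1x+1y+10=0] ∩ [|A−(12, 2)|²=2]]
   so A = (11, 1)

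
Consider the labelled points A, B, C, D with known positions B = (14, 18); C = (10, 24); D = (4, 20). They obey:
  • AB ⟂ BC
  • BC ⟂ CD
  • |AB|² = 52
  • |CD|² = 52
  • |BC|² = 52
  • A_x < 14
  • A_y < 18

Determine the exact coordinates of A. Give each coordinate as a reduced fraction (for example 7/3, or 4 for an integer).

A = (8, 14)

1. A_x = 8  [[AB ⟂ BC ⇒ 4x-6y+52=0] ∩ [|A−(14, 18)|²=52]]
2. A_y = 14  [[AB ⟂ BC ⇒ 4x-6y+52=0] ∩ [|A−(14, 18)|²=52]]
   so A = (8, 14)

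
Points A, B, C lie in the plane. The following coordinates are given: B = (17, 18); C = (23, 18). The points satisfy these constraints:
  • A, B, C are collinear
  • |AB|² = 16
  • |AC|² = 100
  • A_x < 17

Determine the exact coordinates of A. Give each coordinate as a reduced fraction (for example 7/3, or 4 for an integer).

1. A_x = 13  [[A, B, C are collinear ⇒ 6y-108=0] ∩ [|A−(17, 18)|²=16]]
2. A_y = 18  [[A, B, C are collinear ⇒ 6y-108=0] ∩ [|A−(17, 18)|²=16]]
   so A = (13, 18)

A = (13, 18)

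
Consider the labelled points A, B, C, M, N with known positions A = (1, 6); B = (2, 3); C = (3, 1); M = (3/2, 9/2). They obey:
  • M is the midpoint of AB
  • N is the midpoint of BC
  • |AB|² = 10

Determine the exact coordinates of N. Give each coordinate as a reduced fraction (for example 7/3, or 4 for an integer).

N = (5/2, 2)

1. N_x = 5/2  [2·N = B+C = (2, 3)+(3, 1)]
2. N_y = 2  [2·N = B+C = (2, 3)+(3, 1)]
   so N = (5/2, 2)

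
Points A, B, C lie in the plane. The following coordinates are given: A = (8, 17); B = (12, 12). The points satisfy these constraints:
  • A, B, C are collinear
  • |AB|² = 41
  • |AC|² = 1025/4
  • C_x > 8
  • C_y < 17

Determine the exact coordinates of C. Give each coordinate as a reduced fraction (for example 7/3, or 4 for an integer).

1. C_x = 18  [[A, B, C are collinear ⇒ 5x+4y-108=0] ∩ [|C−(8, 17)|²=1025/4]]
2. C_y = 9/2  [[A, B, C are collinear ⇒ 5x+4y-108=0] ∩ [|C−(8, 17)|²=1025/4]]
   so C = (18, 9/2)

C = (18, 9/2)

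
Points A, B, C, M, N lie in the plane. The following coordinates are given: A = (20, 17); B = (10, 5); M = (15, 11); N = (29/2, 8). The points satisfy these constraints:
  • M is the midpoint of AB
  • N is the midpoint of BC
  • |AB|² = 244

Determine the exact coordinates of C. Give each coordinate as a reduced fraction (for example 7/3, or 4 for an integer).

C = (19, 11)

1. C_x = 19  [C = 2·N−B = 2·(29/2, 8)−(10, 5)]
2. C_y = 11  [C = 2·N−B = 2·(29/2, 8)−(10, 5)]
   so C = (19, 11)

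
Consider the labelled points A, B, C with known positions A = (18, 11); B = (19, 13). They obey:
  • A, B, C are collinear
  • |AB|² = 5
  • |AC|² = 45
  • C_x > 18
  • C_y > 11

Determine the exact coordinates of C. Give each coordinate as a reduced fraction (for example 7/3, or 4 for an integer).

1. C_x = 21  [[A, B, C are collinear ⇒ -2x+1y+25=0] ∩ [|C−(18, 11)|²=45]]
2. C_y = 17  [[A, B, C are collinear ⇒ -2x+1y+25=0] ∩ [|C−(18, 11)|²=45]]
   so C = (21, 17)

C = (21, 17)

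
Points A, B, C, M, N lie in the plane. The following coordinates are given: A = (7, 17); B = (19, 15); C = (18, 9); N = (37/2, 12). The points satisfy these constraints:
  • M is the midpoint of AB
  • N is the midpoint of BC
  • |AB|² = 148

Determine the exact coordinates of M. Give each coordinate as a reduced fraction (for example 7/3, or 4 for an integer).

M = (13, 16)

1. M_x = 13  [2·M = A+B = (7, 17)+(19, 15)]
2. M_y = 16  [2·M = A+B = (7, 17)+(19, 15)]
   so M = (13, 16)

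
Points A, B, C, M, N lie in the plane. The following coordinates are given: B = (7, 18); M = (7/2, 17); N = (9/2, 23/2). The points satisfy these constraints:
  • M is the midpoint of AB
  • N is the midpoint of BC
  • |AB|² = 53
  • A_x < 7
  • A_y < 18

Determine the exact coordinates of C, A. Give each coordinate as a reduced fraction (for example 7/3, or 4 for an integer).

1. A_x = 0  [A = 2·M−B = 2·(7/2, 17)−(7, 18)]
2. A_y = 16  [A = 2·M−B = 2·(7/2, 17)−(7, 18)]
   so A = (0, 16)
3. C_x = 2  [C = 2·N−B = 2·(9/2, 23/2)−(7, 18)]
4. C_y = 5  [C = 2·N−B = 2·(9/2, 23/2)−(7, 18)]
   so C = (2, 5)

C = (2, 5)
A = (0, 16)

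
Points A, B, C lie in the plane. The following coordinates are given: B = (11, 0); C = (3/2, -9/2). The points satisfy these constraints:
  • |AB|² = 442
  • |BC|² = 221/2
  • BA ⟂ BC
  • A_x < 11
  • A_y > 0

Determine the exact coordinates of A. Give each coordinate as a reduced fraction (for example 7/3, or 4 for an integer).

1. A_x = 2  [[BA ⟂ BC ⇒ -19/2x-9/2y+209/2=0] ∩ [|A−(11, 0)|²=442]]
2. A_y = 19  [[BA ⟂ BC ⇒ -19/2x-9/2y+209/2=0] ∩ [|A−(11, 0)|²=442]]
   so A = (2, 19)

A = (2, 19)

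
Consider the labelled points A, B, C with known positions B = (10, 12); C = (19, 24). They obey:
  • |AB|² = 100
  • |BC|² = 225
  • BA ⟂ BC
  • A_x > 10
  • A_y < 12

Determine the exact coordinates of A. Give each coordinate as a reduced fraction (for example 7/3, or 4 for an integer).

1. A_x = 18  [[BA ⟂ BC ⇒ 9x+12y-234=0] ∩ [|A−(10, 12)|²=100]]
2. A_y = 6  [[BA ⟂ BC ⇒ 9x+12y-234=0] ∩ [|A−(10, 12)|²=100]]
   so A = (18, 6)

A = (18, 6)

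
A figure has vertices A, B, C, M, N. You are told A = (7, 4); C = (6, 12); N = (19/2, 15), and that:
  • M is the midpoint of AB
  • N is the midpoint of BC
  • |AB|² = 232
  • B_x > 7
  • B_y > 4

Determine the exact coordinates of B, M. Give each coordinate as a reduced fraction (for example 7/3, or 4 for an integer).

1. B_x = 13  [B = 2·N−C = 2·(19/2, 15)−(6, 12)]
2. B_y = 18  [B = 2·N−C = 2·(19/2, 15)−(6, 12)]
   so B = (13, 18)
3. M_x = 10  [2·M = A+B = (7, 4)+(13, 18)]
4. M_y = 11  [2·M = A+B = (7, 4)+(13, 18)]
   so M = (10, 11)

B = (13, 18)
M = (10, 11)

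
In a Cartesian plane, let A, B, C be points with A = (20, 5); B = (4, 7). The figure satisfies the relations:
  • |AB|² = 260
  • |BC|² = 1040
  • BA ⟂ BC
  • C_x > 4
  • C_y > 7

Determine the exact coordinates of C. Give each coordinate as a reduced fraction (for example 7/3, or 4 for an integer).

C = (8, 39)

1. C_x = 8  [[BA ⟂ BC ⇒ 16x-2y-50=0] ∩ [|C−(4, 7)|²=1040]]
2. C_y = 39  [[BA ⟂ BC ⇒ 16x-2y-50=0] ∩ [|C−(4, 7)|²=1040]]
   so C = (8, 39)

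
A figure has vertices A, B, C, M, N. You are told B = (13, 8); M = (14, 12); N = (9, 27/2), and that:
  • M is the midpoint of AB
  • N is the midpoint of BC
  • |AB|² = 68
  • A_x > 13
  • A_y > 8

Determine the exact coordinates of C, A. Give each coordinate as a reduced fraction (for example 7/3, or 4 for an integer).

1. A_x = 15  [A = 2·M−B = 2·(14, 12)−(13, 8)]
2. A_y = 16  [A = 2·M−B = 2·(14, 12)−(13, 8)]
   so A = (15, 16)
3. C_x = 5  [C = 2·N−B = 2·(9, 27/2)−(13, 8)]
4. C_y = 19  [C = 2·N−B = 2·(9, 27/2)−(13, 8)]
   so C = (5, 19)

C = (5, 19)
A = (15, 16)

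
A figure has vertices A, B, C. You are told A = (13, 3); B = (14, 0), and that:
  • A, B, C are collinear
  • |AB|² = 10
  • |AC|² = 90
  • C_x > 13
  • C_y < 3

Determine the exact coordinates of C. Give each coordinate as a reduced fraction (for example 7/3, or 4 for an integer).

1. C_x = 16  [[A, B, C are collinear ⇒ 3x+1y-42=0] ∩ [|C−(13, 3)|²=90]]
2. C_y = -6  [[A, B, C are collinear ⇒ 3x+1y-42=0] ∩ [|C−(13, 3)|²=90]]
   so C = (16, -6)

C = (16, -6)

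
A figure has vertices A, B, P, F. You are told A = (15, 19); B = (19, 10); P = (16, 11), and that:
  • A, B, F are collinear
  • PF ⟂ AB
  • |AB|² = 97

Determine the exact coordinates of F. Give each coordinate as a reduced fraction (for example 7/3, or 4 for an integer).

1. F_x = 1759/97  [[A, B, F are collinear ⇒ 9x+4y-211=0] ∩ [PF ⟂ AB ⇒ 4x-9y+35=0]]
2. F_y = 1159/97  [[A, B, F are collinear ⇒ 9x+4y-211=0] ∩ [PF ⟂ AB ⇒ 4x-9y+35=0]]
   so F = (1759/97, 1159/97)

F = (1759/97, 1159/97)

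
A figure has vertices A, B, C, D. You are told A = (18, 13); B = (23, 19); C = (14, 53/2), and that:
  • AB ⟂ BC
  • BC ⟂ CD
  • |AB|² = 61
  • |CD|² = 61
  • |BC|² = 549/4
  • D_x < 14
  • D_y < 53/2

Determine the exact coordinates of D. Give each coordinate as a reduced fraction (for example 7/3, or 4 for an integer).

1. D_x = 9  [[BC ⟂ CD ⇒ -9x+15/2y-291/4=0] ∩ [|D−(14, 53/2)|²=61]]
2. D_y = 41/2  [[BC ⟂ CD ⇒ -9x+15/2y-291/4=0] ∩ [|D−(14, 53/2)|²=61]]
   so D = (9, 41/2)

D = (9, 41/2)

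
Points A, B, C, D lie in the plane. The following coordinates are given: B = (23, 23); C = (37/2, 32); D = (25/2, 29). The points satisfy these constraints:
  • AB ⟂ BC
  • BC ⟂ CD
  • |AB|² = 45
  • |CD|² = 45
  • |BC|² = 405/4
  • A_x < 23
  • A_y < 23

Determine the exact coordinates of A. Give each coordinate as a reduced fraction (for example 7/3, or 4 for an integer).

A = (17, 20)

1. A_x = 17  [[AB ⟂ BC ⇒ 9/2x-9y+207/2=0] ∩ [|A−(23, 23)|²=45]]
2. A_y = 20  [[AB ⟂ BC ⇒ 9/2x-9y+207/2=0] ∩ [|A−(23, 23)|²=45]]
   so A = (17, 20)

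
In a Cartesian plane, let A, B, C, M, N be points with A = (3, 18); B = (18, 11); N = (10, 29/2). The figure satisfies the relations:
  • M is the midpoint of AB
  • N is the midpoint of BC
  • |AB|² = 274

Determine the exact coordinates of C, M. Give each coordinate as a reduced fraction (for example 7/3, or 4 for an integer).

1. M_x = 21/2  [2·M = A+B = (3, 18)+(18, 11)]
2. M_y = 29/2  [2·M = A+B = (3, 18)+(18, 11)]
   so M = (21/2, 29/2)
3. C_x = 2  [C = 2·N−B = 2·(10, 29/2)−(18, 11)]
4. C_y = 18  [C = 2·N−B = 2·(10, 29/2)−(18, 11)]
   so C = (2, 18)

C = (2, 18)
M = (21/2, 29/2)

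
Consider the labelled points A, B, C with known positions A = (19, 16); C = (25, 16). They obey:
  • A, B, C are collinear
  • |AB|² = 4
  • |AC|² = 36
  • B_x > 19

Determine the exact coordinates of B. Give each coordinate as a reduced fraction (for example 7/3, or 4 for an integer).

1. B_x = 21  [[A, B, C are collinear ⇒ -6y+96=0] ∩ [|B−(19, 16)|²=4]]
2. B_y = 16  [[A, B, C are collinear ⇒ -6y+96=0] ∩ [|B−(19, 16)|²=4]]
   so B = (21, 16)

B = (21, 16)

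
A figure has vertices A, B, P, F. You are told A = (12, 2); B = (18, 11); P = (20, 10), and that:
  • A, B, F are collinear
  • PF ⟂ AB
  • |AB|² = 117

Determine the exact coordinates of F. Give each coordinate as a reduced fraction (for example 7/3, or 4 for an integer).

1. F_x = 236/13  [[A, B, F are collinear ⇒ -9x+6y+96=0] ∩ [PF ⟂ AB ⇒ 6x+9y-210=0]]
2. F_y = 146/13  [[A, B, F are collinear ⇒ -9x+6y+96=0] ∩ [PF ⟂ AB ⇒ 6x+9y-210=0]]
   so F = (236/13, 146/13)

F = (236/13, 146/13)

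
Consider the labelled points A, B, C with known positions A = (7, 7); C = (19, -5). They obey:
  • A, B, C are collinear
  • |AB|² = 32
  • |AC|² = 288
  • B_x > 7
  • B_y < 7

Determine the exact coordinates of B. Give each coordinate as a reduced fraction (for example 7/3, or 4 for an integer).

1. B_x = 11  [[A, B, C are collinear ⇒ -12x-12y+168=0] ∩ [|B−(7, 7)|²=32]]
2. B_y = 3  [[A, B, C are collinear ⇒ -12x-12y+168=0] ∩ [|B−(7, 7)|²=32]]
   so B = (11, 3)

B = (11, 3)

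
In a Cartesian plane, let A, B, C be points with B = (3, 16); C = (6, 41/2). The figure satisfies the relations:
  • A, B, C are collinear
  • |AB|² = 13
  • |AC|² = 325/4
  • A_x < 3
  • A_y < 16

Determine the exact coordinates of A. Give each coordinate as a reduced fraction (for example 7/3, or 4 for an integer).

1. A_x = 1  [[A, B, C are collinear ⇒ -9/2x+3y-69/2=0] ∩ [|A−(3, 16)|²=13]]
2. A_y = 13  [[A, B, C are collinear ⇒ -9/2x+3y-69/2=0] ∩ [|A−(3, 16)|²=13]]
   so A = (1, 13)

A = (1, 13)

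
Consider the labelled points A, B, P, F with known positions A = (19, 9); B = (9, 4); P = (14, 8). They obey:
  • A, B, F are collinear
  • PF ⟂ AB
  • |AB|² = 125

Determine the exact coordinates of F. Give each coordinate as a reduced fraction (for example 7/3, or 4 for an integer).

F = (73/5, 34/5)

1. F_x = 73/5  [[A, B, F are collinear ⇒ 5x-10y-5=0] ∩ [PF ⟂ AB ⇒ -10x-5y+180=0]]
2. F_y = 34/5  [[A, B, F are collinear ⇒ 5x-10y-5=0] ∩ [PF ⟂ AB ⇒ -10x-5y+180=0]]
   so F = (73/5, 34/5)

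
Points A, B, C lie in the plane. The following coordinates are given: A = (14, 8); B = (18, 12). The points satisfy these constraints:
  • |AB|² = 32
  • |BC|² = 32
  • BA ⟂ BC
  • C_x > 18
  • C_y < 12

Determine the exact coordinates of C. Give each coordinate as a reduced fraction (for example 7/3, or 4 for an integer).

1. C_x = 22  [[BA ⟂ BC ⇒ -4x-4y+120=0] ∩ [|C−(18, 12)|²=32]]
2. C_y = 8  [[BA ⟂ BC ⇒ -4x-4y+120=0] ∩ [|C−(18, 12)|²=32]]
   so C = (22, 8)

C = (22, 8)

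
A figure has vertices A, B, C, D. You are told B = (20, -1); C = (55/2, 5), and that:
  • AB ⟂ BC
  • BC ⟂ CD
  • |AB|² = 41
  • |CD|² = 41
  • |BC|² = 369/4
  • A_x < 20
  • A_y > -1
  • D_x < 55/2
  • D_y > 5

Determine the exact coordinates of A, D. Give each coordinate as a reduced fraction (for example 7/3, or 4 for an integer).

1. A_x = 16  [[AB ⟂ BC ⇒ -15/2x-6y+144=0] ∩ [|A−(20, -1)|²=41]]
2. A_y = 4  [[AB ⟂ BC ⇒ -15/2x-6y+144=0] ∩ [|A−(20, -1)|²=41]]
   so A = (16, 4)
3. D_x = 47/2  [[BC ⟂ CD ⇒ 15/2x+6y-945/4=0] ∩ [|D−(55/2, 5)|²=41]]
4. D_y = 10  [[BC ⟂ CD ⇒ 15/2x+6y-945/4=0] ∩ [|D−(55/2, 5)|²=41]]
   so D = (47/2, 10)

A = (16, 4)
D = (47/2, 10)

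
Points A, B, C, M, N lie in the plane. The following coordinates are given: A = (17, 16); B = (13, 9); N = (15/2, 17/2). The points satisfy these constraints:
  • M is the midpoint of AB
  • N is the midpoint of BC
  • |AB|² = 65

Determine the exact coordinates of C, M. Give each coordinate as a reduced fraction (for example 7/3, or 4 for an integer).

1. M_x = 15  [2·M = A+B = (17, 16)+(13, 9)]
2. M_y = 25/2  [2·M = A+B = (17, 16)+(13, 9)]
   so M = (15, 25/2)
3. C_x = 2  [C = 2·N−B = 2·(15/2, 17/2)−(13, 9)]
4. C_y = 8  [C = 2·N−B = 2·(15/2, 17/2)−(13, 9)]
   so C = (2, 8)

C = (2, 8)
M = (15, 25/2)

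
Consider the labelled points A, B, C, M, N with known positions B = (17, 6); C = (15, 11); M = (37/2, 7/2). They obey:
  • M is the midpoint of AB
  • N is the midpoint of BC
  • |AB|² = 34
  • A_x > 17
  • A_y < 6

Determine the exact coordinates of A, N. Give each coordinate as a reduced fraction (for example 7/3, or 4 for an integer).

1. A_x = 20  [A = 2·M−B = 2·(37/2, 7/2)−(17, 6)]
2. A_y = 1  [A = 2·M−B = 2·(37/2, 7/2)−(17, 6)]
   so A = (20, 1)
3. N_x = 16  [2·N = B+C = (17, 6)+(15, 11)]
4. N_y = 17/2  [2·N = B+C = (17, 6)+(15, 11)]
   so N = (16, 17/2)

A = (20, 1)
N = (16, 17/2)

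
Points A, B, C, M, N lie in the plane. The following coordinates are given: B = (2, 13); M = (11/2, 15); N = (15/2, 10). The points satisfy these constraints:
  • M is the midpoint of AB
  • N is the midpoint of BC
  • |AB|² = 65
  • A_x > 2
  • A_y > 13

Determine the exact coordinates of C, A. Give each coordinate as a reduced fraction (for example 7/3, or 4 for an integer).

C = (13, 7)
A = (9, 17)

1. A_x = 9  [A = 2·M−B = 2·(11/2, 15)−(2, 13)]
2. A_y = 17  [A = 2·M−B = 2·(11/2, 15)−(2, 13)]
   so A = (9, 17)
3. C_x = 13  [C = 2·N−B = 2·(15/2, 10)−(2, 13)]
4. C_y = 7  [C = 2·N−B = 2·(15/2, 10)−(2, 13)]
   so C = (13, 7)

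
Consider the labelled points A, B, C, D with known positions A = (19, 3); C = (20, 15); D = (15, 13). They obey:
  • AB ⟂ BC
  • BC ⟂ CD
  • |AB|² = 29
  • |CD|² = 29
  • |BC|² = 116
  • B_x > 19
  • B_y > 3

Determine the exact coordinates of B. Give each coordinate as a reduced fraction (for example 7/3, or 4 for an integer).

1. B_x = 24  [[BC ⟂ CD ⇒ 5x+2y-130=0] ∩ [|B−(19, 3)|²=29]]
2. B_y = 5  [[BC ⟂ CD ⇒ 5x+2y-130=0] ∩ [|B−(19, 3)|²=29]]
   so B = (24, 5)

B = (24, 5)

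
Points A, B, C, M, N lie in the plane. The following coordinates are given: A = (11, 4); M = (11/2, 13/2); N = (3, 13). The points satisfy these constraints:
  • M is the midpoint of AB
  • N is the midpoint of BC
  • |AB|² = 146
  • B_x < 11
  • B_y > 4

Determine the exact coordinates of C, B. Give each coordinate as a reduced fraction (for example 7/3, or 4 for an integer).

1. B_x = 0  [B = 2·M−A = 2·(11/2, 13/2)−(11, 4)]
2. B_y = 9  [B = 2·M−A = 2·(11/2, 13/2)−(11, 4)]
   so B = (0, 9)
3. C_x = 6  [C = 2·N−B = 2·(3, 13)−(0, 9)]
4. C_y = 17  [C = 2·N−B = 2·(3, 13)−(0, 9)]
   so C = (6, 17)

C = (6, 17)
B = (0, 9)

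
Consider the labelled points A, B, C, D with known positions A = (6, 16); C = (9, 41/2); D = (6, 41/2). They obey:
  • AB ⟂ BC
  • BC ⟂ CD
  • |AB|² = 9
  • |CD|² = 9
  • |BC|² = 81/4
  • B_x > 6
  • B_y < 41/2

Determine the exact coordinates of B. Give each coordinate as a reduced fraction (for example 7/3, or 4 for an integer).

B = (9, 16)

1. B_x = 9  [[BC ⟂ CD ⇒ 3x-27=0] ∩ [|B−(6, 16)|²=9]]
2. B_y = 16  [[BC ⟂ CD ⇒ 3x-27=0] ∩ [|B−(6, 16)|²=9]]
   so B = (9, 16)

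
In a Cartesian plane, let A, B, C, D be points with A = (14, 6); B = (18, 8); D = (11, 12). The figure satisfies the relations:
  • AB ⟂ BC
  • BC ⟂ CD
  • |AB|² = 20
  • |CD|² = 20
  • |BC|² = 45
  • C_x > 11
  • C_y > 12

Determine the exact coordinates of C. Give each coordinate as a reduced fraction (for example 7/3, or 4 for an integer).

1. C_x = 15  [[AB ⟂ BC ⇒ 4x+2y-88=0] ∩ [|C−(11, 12)|²=20]]
2. C_y = 14  [[AB ⟂ BC ⇒ 4x+2y-88=0] ∩ [|C−(11, 12)|²=20]]
   so C = (15, 14)

C = (15, 14)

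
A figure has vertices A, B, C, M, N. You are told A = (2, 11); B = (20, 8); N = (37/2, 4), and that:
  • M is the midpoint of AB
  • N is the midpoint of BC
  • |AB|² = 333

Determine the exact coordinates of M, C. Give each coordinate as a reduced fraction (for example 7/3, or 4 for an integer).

1. M_x = 11  [2·M = A+B = (2, 11)+(20, 8)]
2. M_y = 19/2  [2·M = A+B = (2, 11)+(20, 8)]
   so M = (11, 19/2)
3. C_x = 17  [C = 2·N−B = 2·(37/2, 4)−(20, 8)]
4. C_y = 0  [C = 2·N−B = 2·(37/2, 4)−(20, 8)]
   so C = (17, 0)

M = (11, 19/2)
C = (17, 0)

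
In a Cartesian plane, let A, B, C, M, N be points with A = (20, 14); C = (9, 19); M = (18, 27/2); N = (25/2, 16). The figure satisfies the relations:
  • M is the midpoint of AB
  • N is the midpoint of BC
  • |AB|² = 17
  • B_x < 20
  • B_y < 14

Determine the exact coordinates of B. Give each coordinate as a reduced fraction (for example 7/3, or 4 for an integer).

B = (16, 13)

1. B_x = 16  [B = 2·M−A = 2·(18, 27/2)−(20, 14)]
2. B_y = 13  [B = 2·M−A = 2·(18, 27/2)−(20, 14)]
   so B = (16, 13)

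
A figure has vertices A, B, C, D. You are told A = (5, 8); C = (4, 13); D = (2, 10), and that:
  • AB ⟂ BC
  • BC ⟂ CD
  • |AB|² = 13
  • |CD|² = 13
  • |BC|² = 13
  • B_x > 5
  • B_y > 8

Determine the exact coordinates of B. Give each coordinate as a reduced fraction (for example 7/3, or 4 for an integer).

B = (7, 11)

1. B_x = 7  [[BC ⟂ CD ⇒ 2x+3y-47=0] ∩ [|B−(5, 8)|²=13]]
2. B_y = 11  [[BC ⟂ CD ⇒ 2x+3y-47=0] ∩ [|B−(5, 8)|²=13]]
   so B = (7, 11)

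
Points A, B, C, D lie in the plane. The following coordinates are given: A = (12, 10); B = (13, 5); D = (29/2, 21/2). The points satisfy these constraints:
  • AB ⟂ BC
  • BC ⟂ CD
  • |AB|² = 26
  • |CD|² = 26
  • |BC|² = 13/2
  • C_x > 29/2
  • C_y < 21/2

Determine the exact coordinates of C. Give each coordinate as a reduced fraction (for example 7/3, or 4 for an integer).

C = (31/2, 11/2)

1. C_x = 31/2  [[AB ⟂ BC ⇒ 1x-5y+12=0] ∩ [|C−(29/2, 21/2)|²=26]]
2. C_y = 11/2  [[AB ⟂ BC ⇒ 1x-5y+12=0] ∩ [|C−(29/2, 21/2)|²=26]]
   so C = (31/2, 11/2)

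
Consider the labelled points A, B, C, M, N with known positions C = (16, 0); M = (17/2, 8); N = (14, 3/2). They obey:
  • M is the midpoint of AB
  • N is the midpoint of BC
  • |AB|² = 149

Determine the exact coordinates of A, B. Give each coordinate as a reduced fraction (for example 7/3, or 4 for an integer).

A = (5, 13)
B = (12, 3)

1. B_x = 12  [B = 2·N−C = 2·(14, 3/2)−(16, 0)]
2. B_y = 3  [B = 2·N−C = 2·(14, 3/2)−(16, 0)]
   so B = (12, 3)
3. A_x = 5  [A = 2·M−B = 2·(17/2, 8)−(12, 3)]
4. A_y = 13  [A = 2·M−B = 2·(17/2, 8)−(12, 3)]
   so A = (5, 13)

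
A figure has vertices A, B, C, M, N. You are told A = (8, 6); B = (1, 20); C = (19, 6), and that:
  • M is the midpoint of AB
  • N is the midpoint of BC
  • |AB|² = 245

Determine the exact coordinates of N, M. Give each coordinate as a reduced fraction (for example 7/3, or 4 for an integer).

N = (10, 13)
M = (9/2, 13)

1. M_x = 9/2  [2·M = A+B = (8, 6)+(1, 20)]
2. M_y = 13  [2·M = A+B = (8, 6)+(1, 20)]
   so M = (9/2, 13)
3. N_x = 10  [2·N = B+C = (1, 20)+(19, 6)]
4. N_y = 13  [2·N = B+C = (1, 20)+(19, 6)]
   so N = (10, 13)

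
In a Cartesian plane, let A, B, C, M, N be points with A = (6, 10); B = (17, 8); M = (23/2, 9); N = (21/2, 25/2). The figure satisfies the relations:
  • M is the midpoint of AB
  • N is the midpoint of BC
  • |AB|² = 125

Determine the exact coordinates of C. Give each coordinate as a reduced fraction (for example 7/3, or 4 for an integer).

1. C_x = 4  [C = 2·N−B = 2·(21/2, 25/2)−(17, 8)]
2. C_y = 17  [C = 2·N−B = 2·(21/2, 25/2)−(17, 8)]
   so C = (4, 17)

C = (4, 17)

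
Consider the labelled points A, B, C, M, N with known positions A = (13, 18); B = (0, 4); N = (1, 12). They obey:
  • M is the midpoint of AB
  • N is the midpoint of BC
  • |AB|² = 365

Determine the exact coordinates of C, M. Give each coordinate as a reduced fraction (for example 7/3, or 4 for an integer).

C = (2, 20)
M = (13/2, 11)

1. M_x = 13/2  [2·M = A+B = (13, 18)+(0, 4)]
2. M_y = 11  [2·M = A+B = (13, 18)+(0, 4)]
   so M = (13/2, 11)
3. C_x = 2  [C = 2·N−B = 2·(1, 12)−(0, 4)]
4. C_y = 20  [C = 2·N−B = 2·(1, 12)−(0, 4)]
   so C = (2, 20)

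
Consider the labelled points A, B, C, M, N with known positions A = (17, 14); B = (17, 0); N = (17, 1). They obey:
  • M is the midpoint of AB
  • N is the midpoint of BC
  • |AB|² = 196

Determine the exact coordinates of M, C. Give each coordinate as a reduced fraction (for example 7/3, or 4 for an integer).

1. M_x = 17  [2·M = A+B = (17, 14)+(17, 0)]
2. M_y = 7  [2·M = A+B = (17, 14)+(17, 0)]
   so M = (17, 7)
3. C_x = 17  [C = 2·N−B = 2·(17, 1)−(17, 0)]
4. C_y = 2  [C = 2·N−B = 2·(17, 1)−(17, 0)]
   so C = (17, 2)

M = (17, 7)
C = (17, 2)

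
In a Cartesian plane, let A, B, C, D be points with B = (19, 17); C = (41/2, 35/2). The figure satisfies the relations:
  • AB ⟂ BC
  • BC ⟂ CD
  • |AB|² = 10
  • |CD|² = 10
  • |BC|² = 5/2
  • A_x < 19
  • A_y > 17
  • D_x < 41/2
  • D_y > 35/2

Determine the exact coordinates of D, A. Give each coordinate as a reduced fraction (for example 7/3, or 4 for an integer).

1. D_x = 39/2  [[BC ⟂ CD ⇒ 3/2x+1/2y-79/2=0] ∩ [|D−(41/2, 35/2)|²=10]]
2. D_y = 41/2  [[BC ⟂ CD ⇒ 3/2x+1/2y-79/2=0] ∩ [|D−(41/2, 35/2)|²=10]]
   so D = (39/2, 41/2)
3. A_x = 18  [[AB ⟂ BC ⇒ -3/2x-1/2y+37=0] ∩ [|A−(19, 17)|²=10]]
4. A_y = 20  [[AB ⟂ BC ⇒ -3/2x-1/2y+37=0] ∩ [|A−(19, 17)|²=10]]
   so A = (18, 20)

D = (39/2, 41/2)
A = (18, 20)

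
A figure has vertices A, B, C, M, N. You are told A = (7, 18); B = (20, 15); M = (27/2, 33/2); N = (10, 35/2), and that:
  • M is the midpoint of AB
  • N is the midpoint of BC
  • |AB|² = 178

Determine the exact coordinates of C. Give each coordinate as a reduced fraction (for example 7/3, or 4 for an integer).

C = (0, 20)

1. C_x = 0  [C = 2·N−B = 2·(10, 35/2)−(20, 15)]
2. C_y = 20  [C = 2·N−B = 2·(10, 35/2)−(20, 15)]
   so C = (0, 20)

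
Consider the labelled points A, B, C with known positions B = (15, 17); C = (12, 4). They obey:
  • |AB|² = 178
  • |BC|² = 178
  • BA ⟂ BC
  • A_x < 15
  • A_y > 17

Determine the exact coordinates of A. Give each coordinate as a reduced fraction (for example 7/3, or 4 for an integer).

A = (2, 20)

1. A_x = 2  [[BA ⟂ BC ⇒ -3x-13y+266=0] ∩ [|A−(15, 17)|²=178]]
2. A_y = 20  [[BA ⟂ BC ⇒ -3x-13y+266=0] ∩ [|A−(15, 17)|²=178]]
   so A = (2, 20)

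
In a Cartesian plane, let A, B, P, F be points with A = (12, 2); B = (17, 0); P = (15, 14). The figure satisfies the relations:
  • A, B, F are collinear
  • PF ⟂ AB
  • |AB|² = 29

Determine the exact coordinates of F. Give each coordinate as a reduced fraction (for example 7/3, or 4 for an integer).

1. F_x = 303/29  [[A, B, F are collinear ⇒ 2x+5y-34=0] ∩ [PF ⟂ AB ⇒ 5x-2y-47=0]]
2. F_y = 76/29  [[A, B, F are collinear ⇒ 2x+5y-34=0] ∩ [PF ⟂ AB ⇒ 5x-2y-47=0]]
   so F = (303/29, 76/29)

F = (303/29, 76/29)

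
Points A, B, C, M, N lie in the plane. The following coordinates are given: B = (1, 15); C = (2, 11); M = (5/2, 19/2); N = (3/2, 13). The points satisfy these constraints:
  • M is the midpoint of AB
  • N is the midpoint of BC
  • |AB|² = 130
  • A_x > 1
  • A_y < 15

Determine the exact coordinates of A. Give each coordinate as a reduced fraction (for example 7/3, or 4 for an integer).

1. A_x = 4  [A = 2·M−B = 2·(5/2, 19/2)−(1, 15)]
2. A_y = 4  [A = 2·M−B = 2·(5/2, 19/2)−(1, 15)]
   so A = (4, 4)

A = (4, 4)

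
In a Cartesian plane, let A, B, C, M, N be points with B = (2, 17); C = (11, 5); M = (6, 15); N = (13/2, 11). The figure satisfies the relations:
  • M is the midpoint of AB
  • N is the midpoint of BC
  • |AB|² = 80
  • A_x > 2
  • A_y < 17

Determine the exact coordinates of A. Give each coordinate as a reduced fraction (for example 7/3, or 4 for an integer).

A = (10, 13)

1. A_x = 10  [A = 2·M−B = 2·(6, 15)−(2, 17)]
2. A_y = 13  [A = 2·M−B = 2·(6, 15)−(2, 17)]
   so A = (10, 13)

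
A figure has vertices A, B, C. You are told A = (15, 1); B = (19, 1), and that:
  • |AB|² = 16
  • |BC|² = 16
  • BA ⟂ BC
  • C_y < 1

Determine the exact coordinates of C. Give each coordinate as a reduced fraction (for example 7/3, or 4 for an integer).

C = (19, -3)

1. C_x = 19  [[BA ⟂ BC ⇒ -4x+76=0] ∩ [|C−(19, 1)|²=16]]
2. C_y = -3  [[BA ⟂ BC ⇒ -4x+76=0] ∩ [|C−(19, 1)|²=16]]
   so C = (19, -3)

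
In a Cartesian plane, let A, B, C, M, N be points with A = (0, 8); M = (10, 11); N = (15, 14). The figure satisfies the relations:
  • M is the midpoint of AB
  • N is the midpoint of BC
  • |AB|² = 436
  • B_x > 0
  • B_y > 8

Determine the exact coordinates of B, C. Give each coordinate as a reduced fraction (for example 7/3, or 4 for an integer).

B = (20, 14)
C = (10, 14)

1. B_x = 20  [B = 2·M−A = 2·(10, 11)−(0, 8)]
2. B_y = 14  [B = 2·M−A = 2·(10, 11)−(0, 8)]
   so B = (20, 14)
3. C_x = 10  [C = 2·N−B = 2·(15, 14)−(20, 14)]
4. C_y = 14  [C = 2·N−B = 2·(15, 14)−(20, 14)]
   so C = (10, 14)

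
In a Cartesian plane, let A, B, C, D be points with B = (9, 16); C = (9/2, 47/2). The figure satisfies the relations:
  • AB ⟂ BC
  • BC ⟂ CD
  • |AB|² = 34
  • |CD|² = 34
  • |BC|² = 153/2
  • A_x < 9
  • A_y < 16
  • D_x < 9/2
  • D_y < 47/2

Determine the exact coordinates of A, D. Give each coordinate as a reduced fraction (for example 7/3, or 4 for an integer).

A = (4, 13)
D = (-1/2, 41/2)

1. A_x = 4  [[AB ⟂ BC ⇒ 9/2x-15/2y+159/2=0] ∩ [|A−(9, 16)|²=34]]
2. A_y = 13  [[AB ⟂ BC ⇒ 9/2x-15/2y+159/2=0] ∩ [|A−(9, 16)|²=34]]
   so A = (4, 13)
3. D_x = -1/2  [[BC ⟂ CD ⇒ -9/2x+15/2y-156=0] ∩ [|D−(9/2, 47/2)|²=34]]
4. D_y = 41/2  [[BC ⟂ CD ⇒ -9/2x+15/2y-156=0] ∩ [|D−(9/2, 47/2)|²=34]]
   so D = (-1/2, 41/2)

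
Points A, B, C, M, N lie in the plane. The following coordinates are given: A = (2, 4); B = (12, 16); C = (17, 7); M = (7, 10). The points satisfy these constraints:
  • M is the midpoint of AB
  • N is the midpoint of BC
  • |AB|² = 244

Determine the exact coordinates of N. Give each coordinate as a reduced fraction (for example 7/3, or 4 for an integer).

1. N_x = 29/2  [2·N = B+C = (12, 16)+(17, 7)]
2. N_y = 23/2  [2·N = B+C = (12, 16)+(17, 7)]
   so N = (29/2, 23/2)

N = (29/2, 23/2)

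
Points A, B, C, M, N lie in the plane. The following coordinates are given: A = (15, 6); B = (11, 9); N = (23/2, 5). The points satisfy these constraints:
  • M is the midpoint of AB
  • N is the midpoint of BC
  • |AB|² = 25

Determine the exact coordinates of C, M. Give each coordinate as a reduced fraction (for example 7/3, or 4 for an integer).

1. M_x = 13  [2·M = A+B = (15, 6)+(11, 9)]
2. M_y = 15/2  [2·M = A+B = (15, 6)+(11, 9)]
   so M = (13, 15/2)
3. C_x = 12  [C = 2·N−B = 2·(23/2, 5)−(11, 9)]
4. C_y = 1  [C = 2·N−B = 2·(23/2, 5)−(11, 9)]
   so C = (12, 1)

C = (12, 1)
M = (13, 15/2)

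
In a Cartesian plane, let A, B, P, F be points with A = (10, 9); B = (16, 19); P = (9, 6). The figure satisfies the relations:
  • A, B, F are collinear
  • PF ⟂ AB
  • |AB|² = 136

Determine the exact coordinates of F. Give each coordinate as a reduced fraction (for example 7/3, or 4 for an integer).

F = (143/17, 108/17)

1. F_x = 143/17  [[A, B, F are collinear ⇒ -10x+6y+46=0] ∩ [PF ⟂ AB ⇒ 6x+10y-114=0]]
2. F_y = 108/17  [[A, B, F are collinear ⇒ -10x+6y+46=0] ∩ [PF ⟂ AB ⇒ 6x+10y-114=0]]
   so F = (143/17, 108/17)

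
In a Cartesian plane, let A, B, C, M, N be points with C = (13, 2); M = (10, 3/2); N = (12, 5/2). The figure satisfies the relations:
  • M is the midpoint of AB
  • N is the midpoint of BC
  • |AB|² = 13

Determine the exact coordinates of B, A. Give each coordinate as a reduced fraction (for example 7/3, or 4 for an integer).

B = (11, 3)
A = (9, 0)

1. B_x = 11  [B = 2·N−C = 2·(12, 5/2)−(13, 2)]
2. B_y = 3  [B = 2·N−C = 2·(12, 5/2)−(13, 2)]
   so B = (11, 3)
3. A_x = 9  [A = 2·M−B = 2·(10, 3/2)−(11, 3)]
4. A_y = 0  [A = 2·M−B = 2·(10, 3/2)−(11, 3)]
   so A = (9, 0)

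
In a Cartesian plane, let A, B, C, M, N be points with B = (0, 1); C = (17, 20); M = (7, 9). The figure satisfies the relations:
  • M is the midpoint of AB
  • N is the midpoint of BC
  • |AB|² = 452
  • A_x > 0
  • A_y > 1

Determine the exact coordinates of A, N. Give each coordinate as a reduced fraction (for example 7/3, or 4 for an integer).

A = (14, 17)
N = (17/2, 21/2)

1. A_x = 14  [A = 2·M−B = 2·(7, 9)−(0, 1)]
2. A_y = 17  [A = 2·M−B = 2·(7, 9)−(0, 1)]
   so A = (14, 17)
3. N_x = 17/2  [2·N = B+C = (0, 1)+(17, 20)]
4. N_y = 21/2  [2·N = B+C = (0, 1)+(17, 20)]
   so N = (17/2, 21/2)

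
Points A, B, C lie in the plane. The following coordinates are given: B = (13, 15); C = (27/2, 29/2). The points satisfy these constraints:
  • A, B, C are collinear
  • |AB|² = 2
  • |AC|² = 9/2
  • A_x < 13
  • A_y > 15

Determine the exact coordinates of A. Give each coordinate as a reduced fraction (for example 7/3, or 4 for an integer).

1. A_x = 12  [[A, B, C are collinear ⇒ 1/2x+1/2y-14=0] ∩ [|A−(13, 15)|²=2]]
2. A_y = 16  [[A, B, C are collinear ⇒ 1/2x+1/2y-14=0] ∩ [|A−(13, 15)|²=2]]
   so A = (12, 16)

A = (12, 16)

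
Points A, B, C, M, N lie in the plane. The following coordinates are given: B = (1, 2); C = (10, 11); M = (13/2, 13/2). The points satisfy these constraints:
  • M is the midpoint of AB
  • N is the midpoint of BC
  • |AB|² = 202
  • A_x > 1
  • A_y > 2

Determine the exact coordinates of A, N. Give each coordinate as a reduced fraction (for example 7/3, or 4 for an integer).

A = (12, 11)
N = (11/2, 13/2)

1. A_x = 12  [A = 2·M−B = 2·(13/2, 13/2)−(1, 2)]
2. A_y = 11  [A = 2·M−B = 2·(13/2, 13/2)−(1, 2)]
   so A = (12, 11)
3. N_x = 11/2  [2·N = B+C = (1, 2)+(10, 11)]
4. N_y = 13/2  [2·N = B+C = (1, 2)+(10, 11)]
   so N = (11/2, 13/2)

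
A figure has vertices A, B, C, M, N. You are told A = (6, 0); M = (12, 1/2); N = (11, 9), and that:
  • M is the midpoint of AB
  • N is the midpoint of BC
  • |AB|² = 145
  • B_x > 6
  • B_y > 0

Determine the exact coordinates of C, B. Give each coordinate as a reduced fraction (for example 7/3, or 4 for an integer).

C = (4, 17)
B = (18, 1)

1. B_x = 18  [B = 2·M−A = 2·(12, 1/2)−(6, 0)]
2. B_y = 1  [B = 2·M−A = 2·(12, 1/2)−(6, 0)]
   so B = (18, 1)
3. C_x = 4  [C = 2·N−B = 2·(11, 9)−(18, 1)]
4. C_y = 17  [C = 2·N−B = 2·(11, 9)−(18, 1)]
   so C = (4, 17)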